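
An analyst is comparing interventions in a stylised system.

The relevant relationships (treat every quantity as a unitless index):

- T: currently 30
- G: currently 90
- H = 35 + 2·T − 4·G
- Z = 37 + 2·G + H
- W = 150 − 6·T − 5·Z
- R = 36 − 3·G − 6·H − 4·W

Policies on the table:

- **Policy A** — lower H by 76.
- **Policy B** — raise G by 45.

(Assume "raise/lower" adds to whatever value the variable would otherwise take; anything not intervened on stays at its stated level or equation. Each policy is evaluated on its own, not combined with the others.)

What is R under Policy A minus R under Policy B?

-209

Policy A (H − 76):
  T = 30
  G = 90
  H = 35 + 2·30 − 4·90 (−76 from intervention) = -341
  Z = 37 + 2·90 + (-341) = -124
  W = 150 − 6·30 − 5·(-124) = 590
  R = 36 − 3·90 − 6·(-341) − 4·590 = -548
Policy B (G + 45):
  T = 30
  G = 90 + 45 = 135
  H = 35 + 2·30 − 4·135 = -445
  Z = 37 + 2·135 + (-445) = -138
  W = 150 − 6·30 − 5·(-138) = 660
  R = 36 − 3·135 − 6·(-445) − 4·660 = -339
R: -548 − (-339) = -209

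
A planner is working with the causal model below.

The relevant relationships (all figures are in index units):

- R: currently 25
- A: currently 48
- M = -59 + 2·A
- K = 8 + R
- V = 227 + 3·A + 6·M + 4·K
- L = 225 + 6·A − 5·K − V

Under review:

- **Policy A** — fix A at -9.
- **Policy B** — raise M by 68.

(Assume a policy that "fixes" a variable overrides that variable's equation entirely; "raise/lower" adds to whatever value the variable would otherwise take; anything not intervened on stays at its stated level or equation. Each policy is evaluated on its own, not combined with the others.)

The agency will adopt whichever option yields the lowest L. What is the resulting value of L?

Policy A (A := -9):
  R = 25
  A = -9
  M = -59 + 2·(-9) = -77
  K = 8 + 25 = 33
  V = 227 + 3·(-9) + 6·(-77) + 4·33 = -130
  L = 225 + 6·(-9) − 5·33 − (-130) = 136
Policy B (M + 68):
  R = 25
  A = 48
  M = -59 + 2·48 (+68 from intervention) = 105
  K = 8 + 25 = 33
  V = 227 + 3·48 + 6·105 + 4·33 = 1133
  L = 225 + 6·48 − 5·33 − 1133 = -785
Comparing — Policy A: L=136, Policy B: L=-785. Lowest is -785 (Policy B).

-785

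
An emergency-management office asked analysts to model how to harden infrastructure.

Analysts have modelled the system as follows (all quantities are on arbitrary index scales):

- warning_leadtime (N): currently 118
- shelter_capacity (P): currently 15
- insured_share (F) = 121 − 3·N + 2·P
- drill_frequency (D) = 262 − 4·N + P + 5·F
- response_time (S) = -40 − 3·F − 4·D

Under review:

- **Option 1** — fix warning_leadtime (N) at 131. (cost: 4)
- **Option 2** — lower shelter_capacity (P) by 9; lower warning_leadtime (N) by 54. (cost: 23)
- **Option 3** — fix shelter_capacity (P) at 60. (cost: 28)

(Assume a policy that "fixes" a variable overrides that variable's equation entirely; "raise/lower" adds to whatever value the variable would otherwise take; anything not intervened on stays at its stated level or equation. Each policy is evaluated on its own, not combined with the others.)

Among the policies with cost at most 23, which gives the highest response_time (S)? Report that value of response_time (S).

Option 1 (N := 131):
  N = 131
  P = 15
  F = 121 − 3·131 + 2·15 = -242
  D = 262 − 4·131 + 15 + 5·(-242) = -1457
  S = -40 − 3·(-242) − 4·(-1457) = 6514
Option 2 (P − 9, N − 54):
  N = 118 − 54 = 64
  P = 15 − 9 = 6
  F = 121 − 3·64 + 2·6 = -59
  D = 262 − 4·64 + 6 + 5·(-59) = -283
  S = -40 − 3·(-59) − 4·(-283) = 1269
Comparing — Option 1: S=6514, Option 2: S=1269. Highest is 6514 (Option 1).

6514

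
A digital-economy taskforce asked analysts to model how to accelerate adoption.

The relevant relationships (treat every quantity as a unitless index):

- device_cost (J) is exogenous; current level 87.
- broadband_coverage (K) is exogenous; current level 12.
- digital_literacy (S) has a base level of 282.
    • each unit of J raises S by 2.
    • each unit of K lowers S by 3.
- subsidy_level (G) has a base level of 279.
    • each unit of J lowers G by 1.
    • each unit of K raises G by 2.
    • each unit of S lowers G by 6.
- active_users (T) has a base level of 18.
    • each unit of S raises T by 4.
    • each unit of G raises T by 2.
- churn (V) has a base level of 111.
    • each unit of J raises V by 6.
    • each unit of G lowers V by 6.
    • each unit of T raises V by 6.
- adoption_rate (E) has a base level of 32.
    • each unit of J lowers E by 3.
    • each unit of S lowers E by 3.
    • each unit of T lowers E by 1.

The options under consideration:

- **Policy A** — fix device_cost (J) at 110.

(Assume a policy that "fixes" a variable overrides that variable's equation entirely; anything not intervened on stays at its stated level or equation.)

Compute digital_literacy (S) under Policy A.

Policy A (J := 110):
  J = 110
  K = 12
  S = 282 + 2·110 − 3·12 = 466

466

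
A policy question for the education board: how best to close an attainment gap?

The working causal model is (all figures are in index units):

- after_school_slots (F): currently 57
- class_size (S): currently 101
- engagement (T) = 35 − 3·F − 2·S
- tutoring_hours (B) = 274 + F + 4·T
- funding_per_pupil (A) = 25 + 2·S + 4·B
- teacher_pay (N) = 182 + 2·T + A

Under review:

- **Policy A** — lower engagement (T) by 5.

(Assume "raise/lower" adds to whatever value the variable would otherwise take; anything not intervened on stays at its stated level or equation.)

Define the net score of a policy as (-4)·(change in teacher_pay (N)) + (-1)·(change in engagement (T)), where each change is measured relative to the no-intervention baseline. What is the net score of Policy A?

Baseline:
  F = 57
  S = 101
  T = 35 − 3·57 − 2·101 = -338
  B = 274 + 57 + 4·(-338) = -1021
  A = 25 + 2·101 + 4·(-1021) = -3857
  N = 182 + 2·(-338) + (-3857) = -4351
Policy A (T − 5):
  F = 57
  S = 101
  T = 35 − 3·57 − 2·101 (−5 from intervention) = -343
  B = 274 + 57 + 4·(-343) = -1041
  A = 25 + 2·101 + 4·(-1041) = -3937
  N = 182 + 2·(-343) + (-3937) = -4441
ΔN = -4441 − (-4351) = -90; ΔT = -343 − (-338) = -5
Score = (-4)·(-90) + (-1)·(-5) = 365

365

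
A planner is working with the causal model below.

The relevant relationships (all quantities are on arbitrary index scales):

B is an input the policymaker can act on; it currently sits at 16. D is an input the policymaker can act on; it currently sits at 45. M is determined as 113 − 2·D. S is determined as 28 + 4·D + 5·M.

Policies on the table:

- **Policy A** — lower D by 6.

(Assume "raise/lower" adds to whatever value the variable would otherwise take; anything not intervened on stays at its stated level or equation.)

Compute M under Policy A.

Policy A (D − 6):
  D = 45 − 6 = 39
  M = 113 − 2·39 = 35

35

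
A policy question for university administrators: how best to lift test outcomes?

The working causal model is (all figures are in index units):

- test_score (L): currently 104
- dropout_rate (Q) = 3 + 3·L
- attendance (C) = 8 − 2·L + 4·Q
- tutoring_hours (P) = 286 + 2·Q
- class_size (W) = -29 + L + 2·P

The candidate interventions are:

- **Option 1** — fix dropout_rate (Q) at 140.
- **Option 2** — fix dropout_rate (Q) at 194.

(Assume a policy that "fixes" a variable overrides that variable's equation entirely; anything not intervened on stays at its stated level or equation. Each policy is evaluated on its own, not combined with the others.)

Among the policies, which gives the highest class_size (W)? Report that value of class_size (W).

Option 1 (Q := 140):
  L = 104
  Q = 140
  P = 286 + 2·140 = 566
  W = -29 + 104 + 2·566 = 1207
Option 2 (Q := 194):
  L = 104
  Q = 194
  P = 286 + 2·194 = 674
  W = -29 + 104 + 2·674 = 1423
Comparing — Option 1: W=1207, Option 2: W=1423. Highest is 1423 (Option 2).

1423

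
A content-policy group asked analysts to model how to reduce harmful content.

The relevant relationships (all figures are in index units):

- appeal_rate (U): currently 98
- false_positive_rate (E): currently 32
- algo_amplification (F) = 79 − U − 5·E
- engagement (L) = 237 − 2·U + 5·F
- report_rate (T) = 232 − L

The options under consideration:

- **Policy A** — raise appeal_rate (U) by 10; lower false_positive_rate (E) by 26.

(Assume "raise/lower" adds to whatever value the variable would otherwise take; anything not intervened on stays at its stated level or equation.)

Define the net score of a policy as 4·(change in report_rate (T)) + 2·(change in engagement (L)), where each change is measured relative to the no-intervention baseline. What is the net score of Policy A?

-1160

Baseline:
  U = 98
  E = 32
  F = 79 − 98 − 5·32 = -179
  L = 237 − 2·98 + 5·(-179) = -854
  T = 232 − (-854) = 1086
Policy A (U + 10, E − 26):
  U = 98 + 10 = 108
  E = 32 − 26 = 6
  F = 79 − 108 − 5·6 = -59
  L = 237 − 2·108 + 5·(-59) = -274
  T = 232 − (-274) = 506
ΔT = 506 − 1086 = -580; ΔL = -274 − (-854) = 580
Score = 4·(-580) + 2·580 = -1160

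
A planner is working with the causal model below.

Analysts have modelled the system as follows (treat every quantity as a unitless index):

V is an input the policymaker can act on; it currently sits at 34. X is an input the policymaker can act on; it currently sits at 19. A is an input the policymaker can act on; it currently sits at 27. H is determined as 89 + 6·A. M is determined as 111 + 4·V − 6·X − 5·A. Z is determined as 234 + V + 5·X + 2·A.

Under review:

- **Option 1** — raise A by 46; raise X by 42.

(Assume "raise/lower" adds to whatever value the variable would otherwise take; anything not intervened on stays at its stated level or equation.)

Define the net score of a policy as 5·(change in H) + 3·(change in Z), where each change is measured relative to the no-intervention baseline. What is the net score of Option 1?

2286

Baseline:
  V = 34
  X = 19
  A = 27
  H = 89 + 6·27 = 251
  Z = 234 + 34 + 5·19 + 2·27 = 417
Option 1 (A + 46, X + 42):
  V = 34
  X = 19 + 42 = 61
  A = 27 + 46 = 73
  H = 89 + 6·73 = 527
  Z = 234 + 34 + 5·61 + 2·73 = 719
ΔH = 527 − 251 = 276; ΔZ = 719 − 417 = 302
Score = 5·276 + 3·302 = 2286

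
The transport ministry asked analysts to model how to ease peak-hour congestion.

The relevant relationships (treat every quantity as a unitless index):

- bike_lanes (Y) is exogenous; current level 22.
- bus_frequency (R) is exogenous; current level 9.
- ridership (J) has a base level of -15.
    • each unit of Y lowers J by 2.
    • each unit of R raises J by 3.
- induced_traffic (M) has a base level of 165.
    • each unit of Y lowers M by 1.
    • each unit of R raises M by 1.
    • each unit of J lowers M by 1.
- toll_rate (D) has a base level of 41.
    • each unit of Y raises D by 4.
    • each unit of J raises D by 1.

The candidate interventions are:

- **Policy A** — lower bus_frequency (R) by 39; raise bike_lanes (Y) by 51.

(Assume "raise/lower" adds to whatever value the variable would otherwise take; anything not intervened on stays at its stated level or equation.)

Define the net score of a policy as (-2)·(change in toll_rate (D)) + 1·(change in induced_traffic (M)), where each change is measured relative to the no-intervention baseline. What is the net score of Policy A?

Baseline:
  Y = 22
  R = 9
  J = -15 − 2·22 + 3·9 = -32
  M = 165 − 22 + 9 − (-32) = 184
  D = 41 + 4·22 + (-32) = 97
Policy A (R − 39, Y + 51):
  Y = 22 + 51 = 73
  R = 9 − 39 = -30
  J = -15 − 2·73 + 3·(-30) = -251
  M = 165 − 73 + (-30) − (-251) = 313
  D = 41 + 4·73 + (-251) = 82
ΔD = 82 − 97 = -15; ΔM = 313 − 184 = 129
Score = (-2)·(-15) + 1·129 = 159

159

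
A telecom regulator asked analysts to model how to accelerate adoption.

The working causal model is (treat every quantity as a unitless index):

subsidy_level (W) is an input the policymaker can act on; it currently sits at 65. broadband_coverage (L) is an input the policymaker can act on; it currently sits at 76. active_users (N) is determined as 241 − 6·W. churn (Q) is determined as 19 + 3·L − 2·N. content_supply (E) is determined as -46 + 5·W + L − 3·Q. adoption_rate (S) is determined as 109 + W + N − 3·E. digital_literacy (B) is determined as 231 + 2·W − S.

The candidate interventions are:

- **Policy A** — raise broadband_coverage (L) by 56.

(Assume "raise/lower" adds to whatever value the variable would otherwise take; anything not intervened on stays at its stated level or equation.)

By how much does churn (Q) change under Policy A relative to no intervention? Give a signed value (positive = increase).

Baseline:
  W = 65
  L = 76
  N = 241 − 6·65 = -149
  Q = 19 + 3·76 − 2·(-149) = 545
Policy A (L + 56):
  W = 65
  L = 76 + 56 = 132
  N = 241 − 6·65 = -149
  Q = 19 + 3·132 − 2·(-149) = 713
Change in Q: 713 − 545 = 168

168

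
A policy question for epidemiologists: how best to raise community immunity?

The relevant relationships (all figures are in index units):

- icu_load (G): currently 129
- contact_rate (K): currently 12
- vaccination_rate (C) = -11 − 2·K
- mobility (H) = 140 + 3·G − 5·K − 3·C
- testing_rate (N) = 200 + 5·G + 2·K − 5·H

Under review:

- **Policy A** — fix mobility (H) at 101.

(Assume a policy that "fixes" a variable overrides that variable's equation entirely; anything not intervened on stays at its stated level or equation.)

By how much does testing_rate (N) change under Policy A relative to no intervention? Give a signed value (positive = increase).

2355

Baseline:
  G = 129
  K = 12
  C = -11 − 2·12 = -35
  H = 140 + 3·129 − 5·12 − 3·(-35) = 572
  N = 200 + 5·129 + 2·12 − 5·572 = -1991
Policy A (H := 101):
  G = 129
  K = 12
  C = -11 − 2·12 = -35
  H = 101
  N = 200 + 5·129 + 2·12 − 5·101 = 364
Change in N: 364 − (-1991) = 2355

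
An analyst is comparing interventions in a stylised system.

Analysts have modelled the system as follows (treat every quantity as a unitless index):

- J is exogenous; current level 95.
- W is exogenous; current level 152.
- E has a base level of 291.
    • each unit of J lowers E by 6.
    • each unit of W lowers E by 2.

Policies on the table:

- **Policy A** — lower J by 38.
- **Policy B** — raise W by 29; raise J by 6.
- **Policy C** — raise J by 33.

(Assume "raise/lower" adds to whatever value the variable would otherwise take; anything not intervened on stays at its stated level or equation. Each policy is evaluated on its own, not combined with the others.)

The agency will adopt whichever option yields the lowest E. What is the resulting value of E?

-781

Policy A (J − 38):
  J = 95 − 38 = 57
  W = 152
  E = 291 − 6·57 − 2·152 = -355
Policy B (W + 29, J + 6):
  J = 95 + 6 = 101
  W = 152 + 29 = 181
  E = 291 − 6·101 − 2·181 = -677
Policy C (J + 33):
  J = 95 + 33 = 128
  W = 152
  E = 291 − 6·128 − 2·152 = -781
Comparing — Policy A: E=-355, Policy B: E=-677, Policy C: E=-781. Lowest is -781 (Policy C).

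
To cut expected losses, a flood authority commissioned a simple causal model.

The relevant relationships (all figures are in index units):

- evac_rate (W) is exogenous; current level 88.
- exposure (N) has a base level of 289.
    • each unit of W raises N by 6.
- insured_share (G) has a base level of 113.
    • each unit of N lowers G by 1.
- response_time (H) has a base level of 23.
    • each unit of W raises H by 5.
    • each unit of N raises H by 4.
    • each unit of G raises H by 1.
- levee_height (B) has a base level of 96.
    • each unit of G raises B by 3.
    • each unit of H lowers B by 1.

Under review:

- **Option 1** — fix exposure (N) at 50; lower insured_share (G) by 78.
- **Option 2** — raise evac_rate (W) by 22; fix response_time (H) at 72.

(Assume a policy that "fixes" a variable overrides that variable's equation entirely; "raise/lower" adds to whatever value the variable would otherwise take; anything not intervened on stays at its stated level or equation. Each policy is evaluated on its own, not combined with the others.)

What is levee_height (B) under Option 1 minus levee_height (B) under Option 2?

Option 1 (N := 50, G − 78):
  W = 88
  N = 50
  G = 113 − 50 (−78 from intervention) = -15
  H = 23 + 5·88 + 4·50 + (-15) = 648
  B = 96 + 3·(-15) − 648 = -597
Option 2 (W + 22, H := 72):
  W = 88 + 22 = 110
  N = 289 + 6·110 = 949
  G = 113 − 949 = -836
  H = 72
  B = 96 + 3·(-836) − 72 = -2484
B: -597 − (-2484) = 1887

1887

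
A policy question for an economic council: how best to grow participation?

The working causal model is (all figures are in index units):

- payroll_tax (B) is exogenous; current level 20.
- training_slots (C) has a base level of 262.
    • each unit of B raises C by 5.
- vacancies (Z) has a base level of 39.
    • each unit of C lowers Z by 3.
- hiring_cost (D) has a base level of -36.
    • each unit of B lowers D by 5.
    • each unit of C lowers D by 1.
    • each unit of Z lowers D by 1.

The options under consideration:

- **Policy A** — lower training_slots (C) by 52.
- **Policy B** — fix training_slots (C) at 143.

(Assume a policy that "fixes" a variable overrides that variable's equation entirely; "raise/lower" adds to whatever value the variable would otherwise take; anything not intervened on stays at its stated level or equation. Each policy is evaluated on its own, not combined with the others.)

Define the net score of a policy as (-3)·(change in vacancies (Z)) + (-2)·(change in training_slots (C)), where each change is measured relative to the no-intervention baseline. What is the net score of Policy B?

Baseline:
  B = 20
  C = 262 + 5·20 = 362
  Z = 39 − 3·362 = -1047
Policy B (C := 143):
  B = 20
  C = 143
  Z = 39 − 3·143 = -390
ΔZ = -390 − (-1047) = 657; ΔC = 143 − 362 = -219
Score = (-3)·657 + (-2)·(-219) = -1533

-1533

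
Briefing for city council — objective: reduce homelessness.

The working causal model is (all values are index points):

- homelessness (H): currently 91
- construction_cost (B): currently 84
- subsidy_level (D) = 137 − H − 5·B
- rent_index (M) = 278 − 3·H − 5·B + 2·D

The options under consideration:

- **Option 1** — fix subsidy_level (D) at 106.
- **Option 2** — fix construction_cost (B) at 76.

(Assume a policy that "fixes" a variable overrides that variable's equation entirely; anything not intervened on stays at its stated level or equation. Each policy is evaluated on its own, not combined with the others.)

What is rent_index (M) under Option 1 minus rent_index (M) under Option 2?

Option 1 (D := 106):
  H = 91
  B = 84
  D = 106
  M = 278 − 3·91 − 5·84 + 2·106 = -203
Option 2 (B := 76):
  H = 91
  B = 76
  D = 137 − 91 − 5·76 = -334
  M = 278 − 3·91 − 5·76 + 2·(-334) = -1043
M: -203 − (-1043) = 840

840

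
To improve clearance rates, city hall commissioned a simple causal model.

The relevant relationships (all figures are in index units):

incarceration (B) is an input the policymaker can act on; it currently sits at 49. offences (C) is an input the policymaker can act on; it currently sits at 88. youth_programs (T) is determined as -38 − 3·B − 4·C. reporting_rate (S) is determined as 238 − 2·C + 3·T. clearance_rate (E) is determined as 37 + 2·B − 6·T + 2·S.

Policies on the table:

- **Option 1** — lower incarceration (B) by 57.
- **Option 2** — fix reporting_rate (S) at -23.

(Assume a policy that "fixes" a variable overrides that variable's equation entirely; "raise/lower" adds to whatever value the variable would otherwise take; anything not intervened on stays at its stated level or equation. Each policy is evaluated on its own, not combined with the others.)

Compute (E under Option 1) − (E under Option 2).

-3166

Option 1 (B − 57):
  B = 49 − 57 = -8
  C = 88
  T = -38 − 3·(-8) − 4·88 = -366
  S = 238 − 2·88 + 3·(-366) = -1036
  E = 37 + 2·(-8) − 6·(-366) + 2·(-1036) = 145
Option 2 (S := -23):
  B = 49
  C = 88
  T = -38 − 3·49 − 4·88 = -537
  S = -23
  E = 37 + 2·49 − 6·(-537) + 2·(-23) = 3311
E: 145 − 3311 = -3166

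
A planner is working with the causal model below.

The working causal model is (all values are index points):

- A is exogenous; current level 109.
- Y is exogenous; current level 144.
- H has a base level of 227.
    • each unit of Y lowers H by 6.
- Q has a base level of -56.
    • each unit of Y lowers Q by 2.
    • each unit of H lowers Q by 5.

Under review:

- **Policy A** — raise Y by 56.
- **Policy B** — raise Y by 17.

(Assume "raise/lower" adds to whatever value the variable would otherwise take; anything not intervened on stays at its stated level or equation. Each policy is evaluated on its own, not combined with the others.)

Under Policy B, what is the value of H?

Policy B (Y + 17):
  Y = 144 + 17 = 161
  H = 227 − 6·161 = -739

-739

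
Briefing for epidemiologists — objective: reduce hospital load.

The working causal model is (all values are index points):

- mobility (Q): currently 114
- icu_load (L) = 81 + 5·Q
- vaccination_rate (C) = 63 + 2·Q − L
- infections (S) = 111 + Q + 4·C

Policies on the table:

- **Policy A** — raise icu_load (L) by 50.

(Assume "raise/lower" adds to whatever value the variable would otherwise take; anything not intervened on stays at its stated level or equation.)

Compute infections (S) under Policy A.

Policy A (L + 50):
  Q = 114
  L = 81 + 5·114 (+50 from intervention) = 701
  C = 63 + 2·114 − 701 = -410
  S = 111 + 114 + 4·(-410) = -1415

-1415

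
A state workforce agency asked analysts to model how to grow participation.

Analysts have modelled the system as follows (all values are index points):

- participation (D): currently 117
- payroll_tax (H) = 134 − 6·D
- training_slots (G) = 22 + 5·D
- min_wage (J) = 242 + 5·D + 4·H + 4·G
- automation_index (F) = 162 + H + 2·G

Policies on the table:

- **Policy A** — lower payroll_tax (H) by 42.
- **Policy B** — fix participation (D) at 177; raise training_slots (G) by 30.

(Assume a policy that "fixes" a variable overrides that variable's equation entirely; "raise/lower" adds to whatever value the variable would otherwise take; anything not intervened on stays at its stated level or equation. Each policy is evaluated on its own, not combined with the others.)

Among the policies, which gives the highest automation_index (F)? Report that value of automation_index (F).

Policy A (H − 42):
  D = 117
  H = 134 − 6·117 (−42 from intervention) = -610
  G = 22 + 5·117 = 607
  F = 162 + (-610) + 2·607 = 766
Policy B (D := 177, G + 30):
  D = 177
  H = 134 − 6·177 = -928
  G = 22 + 5·177 (+30 from intervention) = 937
  F = 162 + (-928) + 2·937 = 1108
Comparing — Policy A: F=766, Policy B: F=1108. Highest is 1108 (Policy B).

1108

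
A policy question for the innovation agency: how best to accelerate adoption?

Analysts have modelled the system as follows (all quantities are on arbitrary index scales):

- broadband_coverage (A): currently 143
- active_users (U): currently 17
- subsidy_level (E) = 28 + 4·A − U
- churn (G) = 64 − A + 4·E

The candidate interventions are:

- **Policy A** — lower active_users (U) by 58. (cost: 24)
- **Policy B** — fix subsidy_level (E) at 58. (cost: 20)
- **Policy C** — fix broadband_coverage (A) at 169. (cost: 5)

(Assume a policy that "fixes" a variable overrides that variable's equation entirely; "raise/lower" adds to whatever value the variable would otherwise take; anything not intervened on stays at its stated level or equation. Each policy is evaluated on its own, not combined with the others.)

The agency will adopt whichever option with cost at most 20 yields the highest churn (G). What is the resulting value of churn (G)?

Policy B (E := 58):
  A = 143
  U = 17
  E = 58
  G = 64 − 143 + 4·58 = 153
Policy C (A := 169):
  A = 169
  U = 17
  E = 28 + 4·169 − 17 = 687
  G = 64 − 169 + 4·687 = 2643
Comparing — Policy B: G=153, Policy C: G=2643. Highest is 2643 (Policy C).

2643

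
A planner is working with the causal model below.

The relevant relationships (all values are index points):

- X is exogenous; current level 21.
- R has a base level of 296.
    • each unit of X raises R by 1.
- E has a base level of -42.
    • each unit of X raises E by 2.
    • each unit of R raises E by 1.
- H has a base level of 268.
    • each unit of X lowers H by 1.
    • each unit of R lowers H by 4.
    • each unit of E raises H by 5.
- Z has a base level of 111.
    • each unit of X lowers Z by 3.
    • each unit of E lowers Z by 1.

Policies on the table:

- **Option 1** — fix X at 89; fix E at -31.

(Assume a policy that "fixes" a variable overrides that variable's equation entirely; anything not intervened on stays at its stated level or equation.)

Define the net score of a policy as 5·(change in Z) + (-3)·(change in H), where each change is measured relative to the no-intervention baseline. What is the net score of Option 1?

6960

Baseline:
  X = 21
  R = 296 + 21 = 317
  E = -42 + 2·21 + 317 = 317
  H = 268 − 21 − 4·317 + 5·317 = 564
  Z = 111 − 3·21 − 317 = -269
Option 1 (X := 89, E := -31):
  X = 89
  R = 296 + 89 = 385
  E = -31
  H = 268 − 89 − 4·385 + 5·(-31) = -1516
  Z = 111 − 3·89 − (-31) = -125
ΔZ = -125 − (-269) = 144; ΔH = -1516 − 564 = -2080
Score = 5·144 + (-3)·(-2080) = 6960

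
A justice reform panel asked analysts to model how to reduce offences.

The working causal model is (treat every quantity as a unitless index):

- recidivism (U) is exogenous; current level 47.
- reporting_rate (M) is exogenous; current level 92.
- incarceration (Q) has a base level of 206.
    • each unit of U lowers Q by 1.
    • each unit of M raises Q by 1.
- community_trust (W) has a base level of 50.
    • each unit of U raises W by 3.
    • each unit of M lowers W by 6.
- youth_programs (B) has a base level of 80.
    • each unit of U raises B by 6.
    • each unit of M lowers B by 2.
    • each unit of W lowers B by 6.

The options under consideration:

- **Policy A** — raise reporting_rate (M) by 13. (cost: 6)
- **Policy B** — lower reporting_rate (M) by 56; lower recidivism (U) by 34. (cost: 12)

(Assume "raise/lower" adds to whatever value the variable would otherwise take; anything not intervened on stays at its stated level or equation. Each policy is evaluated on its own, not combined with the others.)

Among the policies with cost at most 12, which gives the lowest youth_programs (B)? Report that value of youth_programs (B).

848

Policy A (M + 13):
  U = 47
  M = 92 + 13 = 105
  W = 50 + 3·47 − 6·105 = -439
  B = 80 + 6·47 − 2·105 − 6·(-439) = 2786
Policy B (M − 56, U − 34):
  U = 47 − 34 = 13
  M = 92 − 56 = 36
  W = 50 + 3·13 − 6·36 = -127
  B = 80 + 6·13 − 2·36 − 6·(-127) = 848
Comparing — Policy A: B=2786, Policy B: B=848. Lowest is 848 (Policy B).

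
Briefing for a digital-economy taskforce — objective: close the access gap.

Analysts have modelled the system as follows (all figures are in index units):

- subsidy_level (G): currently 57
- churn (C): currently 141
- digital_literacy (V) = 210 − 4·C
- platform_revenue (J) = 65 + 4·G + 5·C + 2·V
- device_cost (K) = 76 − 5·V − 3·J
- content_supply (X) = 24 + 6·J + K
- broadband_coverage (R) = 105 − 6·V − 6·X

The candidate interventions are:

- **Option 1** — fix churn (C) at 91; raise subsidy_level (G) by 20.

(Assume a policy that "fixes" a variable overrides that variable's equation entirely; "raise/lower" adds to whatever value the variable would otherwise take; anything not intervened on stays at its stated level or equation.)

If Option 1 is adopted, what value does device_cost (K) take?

-714

Option 1 (C := 91, G + 20):
  G = 57 + 20 = 77
  C = 91
  V = 210 − 4·91 = -154
  J = 65 + 4·77 + 5·91 + 2·(-154) = 520
  K = 76 − 5·(-154) − 3·520 = -714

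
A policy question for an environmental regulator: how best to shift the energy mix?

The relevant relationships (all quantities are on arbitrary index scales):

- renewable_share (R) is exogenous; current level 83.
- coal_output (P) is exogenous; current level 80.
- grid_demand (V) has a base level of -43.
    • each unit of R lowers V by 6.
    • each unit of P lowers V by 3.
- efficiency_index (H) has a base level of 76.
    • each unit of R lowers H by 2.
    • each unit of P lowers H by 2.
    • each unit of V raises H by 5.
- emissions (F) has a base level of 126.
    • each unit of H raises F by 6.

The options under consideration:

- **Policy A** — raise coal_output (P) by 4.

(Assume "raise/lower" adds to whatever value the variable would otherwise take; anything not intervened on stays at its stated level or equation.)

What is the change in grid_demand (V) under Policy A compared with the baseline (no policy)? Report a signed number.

Baseline:
  R = 83
  P = 80
  V = -43 − 6·83 − 3·80 = -781
Policy A (P + 4):
  R = 83
  P = 80 + 4 = 84
  V = -43 − 6·83 − 3·84 = -793
Change in V: -793 − (-781) = -12

-12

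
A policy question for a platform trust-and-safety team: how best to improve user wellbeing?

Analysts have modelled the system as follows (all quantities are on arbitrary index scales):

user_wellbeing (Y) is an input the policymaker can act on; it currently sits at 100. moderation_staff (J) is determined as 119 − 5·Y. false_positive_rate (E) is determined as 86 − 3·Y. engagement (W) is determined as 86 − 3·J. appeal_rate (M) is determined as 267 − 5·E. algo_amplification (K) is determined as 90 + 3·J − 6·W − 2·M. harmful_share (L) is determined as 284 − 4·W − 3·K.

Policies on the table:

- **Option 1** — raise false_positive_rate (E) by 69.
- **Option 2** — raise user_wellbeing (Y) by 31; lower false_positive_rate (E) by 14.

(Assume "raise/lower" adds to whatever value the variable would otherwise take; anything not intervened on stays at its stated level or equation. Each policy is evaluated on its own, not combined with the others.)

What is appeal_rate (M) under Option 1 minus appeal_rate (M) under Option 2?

-880

Option 1 (E + 69):
  Y = 100
  E = 86 − 3·100 (+69 from intervention) = -145
  M = 267 − 5·(-145) = 992
Option 2 (Y + 31, E − 14):
  Y = 100 + 31 = 131
  E = 86 − 3·131 (−14 from intervention) = -321
  M = 267 − 5·(-321) = 1872
M: 992 − 1872 = -880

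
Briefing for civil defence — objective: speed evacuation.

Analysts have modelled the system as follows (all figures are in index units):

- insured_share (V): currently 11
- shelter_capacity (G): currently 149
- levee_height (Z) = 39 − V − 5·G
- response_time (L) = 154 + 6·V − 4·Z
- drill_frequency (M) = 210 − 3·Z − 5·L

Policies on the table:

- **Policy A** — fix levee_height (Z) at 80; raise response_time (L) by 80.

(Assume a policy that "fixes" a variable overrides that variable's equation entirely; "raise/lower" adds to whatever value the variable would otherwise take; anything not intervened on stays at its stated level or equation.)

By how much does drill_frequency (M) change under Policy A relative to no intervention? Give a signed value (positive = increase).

13149

Baseline:
  V = 11
  G = 149
  Z = 39 − 11 − 5·149 = -717
  L = 154 + 6·11 − 4·(-717) = 3088
  M = 210 − 3·(-717) − 5·3088 = -13079
Policy A (Z := 80, L + 80):
  V = 11
  G = 149
  Z = 80
  L = 154 + 6·11 − 4·80 (+80 from intervention) = -20
  M = 210 − 3·80 − 5·(-20) = 70
Change in M: 70 − (-13079) = 13149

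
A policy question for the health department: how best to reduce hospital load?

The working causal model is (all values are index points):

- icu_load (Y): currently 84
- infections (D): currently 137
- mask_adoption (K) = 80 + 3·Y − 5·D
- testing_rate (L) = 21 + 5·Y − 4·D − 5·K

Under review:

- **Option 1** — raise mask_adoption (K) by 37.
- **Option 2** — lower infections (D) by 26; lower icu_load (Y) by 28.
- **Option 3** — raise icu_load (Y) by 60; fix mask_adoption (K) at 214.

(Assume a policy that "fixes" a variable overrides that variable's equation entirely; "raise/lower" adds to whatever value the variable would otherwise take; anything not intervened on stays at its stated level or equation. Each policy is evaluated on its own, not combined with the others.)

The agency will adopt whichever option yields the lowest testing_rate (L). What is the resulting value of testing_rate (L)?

Option 1 (K + 37):
  Y = 84
  D = 137
  K = 80 + 3·84 − 5·137 (+37 from intervention) = -316
  L = 21 + 5·84 − 4·137 − 5·(-316) = 1473
Option 2 (D − 26, Y − 28):
  Y = 84 − 28 = 56
  D = 137 − 26 = 111
  K = 80 + 3·56 − 5·111 = -307
  L = 21 + 5·56 − 4·111 − 5·(-307) = 1392
Option 3 (Y + 60, K := 214):
  Y = 84 + 60 = 144
  D = 137
  K = 214
  L = 21 + 5·144 − 4·137 − 5·214 = -877
Comparing — Option 1: L=1473, Option 2: L=1392, Option 3: L=-877. Lowest is -877 (Option 3).

-877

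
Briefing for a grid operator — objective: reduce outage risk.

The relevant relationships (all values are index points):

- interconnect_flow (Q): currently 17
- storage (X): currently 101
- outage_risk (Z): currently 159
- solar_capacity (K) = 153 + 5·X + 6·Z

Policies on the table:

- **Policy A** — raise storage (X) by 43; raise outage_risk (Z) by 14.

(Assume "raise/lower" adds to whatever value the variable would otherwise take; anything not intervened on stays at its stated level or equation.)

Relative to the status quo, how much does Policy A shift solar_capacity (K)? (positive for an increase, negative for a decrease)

299

Baseline:
  X = 101
  Z = 159
  K = 153 + 5·101 + 6·159 = 1612
Policy A (X + 43, Z + 14):
  X = 101 + 43 = 144
  Z = 159 + 14 = 173
  K = 153 + 5·144 + 6·173 = 1911
Change in K: 1911 − 1612 = 299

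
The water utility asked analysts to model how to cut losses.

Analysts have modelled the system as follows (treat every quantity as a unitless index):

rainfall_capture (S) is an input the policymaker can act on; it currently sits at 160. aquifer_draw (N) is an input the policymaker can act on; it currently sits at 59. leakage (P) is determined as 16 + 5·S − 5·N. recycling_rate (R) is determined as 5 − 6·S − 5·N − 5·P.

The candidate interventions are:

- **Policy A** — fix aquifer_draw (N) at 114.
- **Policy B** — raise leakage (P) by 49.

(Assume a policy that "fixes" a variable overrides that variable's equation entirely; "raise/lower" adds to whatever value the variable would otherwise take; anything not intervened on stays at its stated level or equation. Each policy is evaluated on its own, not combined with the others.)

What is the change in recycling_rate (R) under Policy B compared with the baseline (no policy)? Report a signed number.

Baseline:
  S = 160
  N = 59
  P = 16 + 5·160 − 5·59 = 521
  R = 5 − 6·160 − 5·59 − 5·521 = -3855
Policy B (P + 49):
  S = 160
  N = 59
  P = 16 + 5·160 − 5·59 (+49 from intervention) = 570
  R = 5 − 6·160 − 5·59 − 5·570 = -4100
Change in R: -4100 − (-3855) = -245

-245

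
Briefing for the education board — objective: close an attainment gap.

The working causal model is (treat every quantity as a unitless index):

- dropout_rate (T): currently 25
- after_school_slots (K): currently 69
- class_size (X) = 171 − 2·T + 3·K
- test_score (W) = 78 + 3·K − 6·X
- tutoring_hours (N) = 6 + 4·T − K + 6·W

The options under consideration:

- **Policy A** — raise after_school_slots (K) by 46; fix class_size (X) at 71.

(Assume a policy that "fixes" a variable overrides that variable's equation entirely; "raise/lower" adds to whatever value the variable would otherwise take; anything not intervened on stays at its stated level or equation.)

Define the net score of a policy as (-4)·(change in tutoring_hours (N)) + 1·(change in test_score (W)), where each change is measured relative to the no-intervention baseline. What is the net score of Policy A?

-38456

Baseline:
  T = 25
  K = 69
  X = 171 − 2·25 + 3·69 = 328
  W = 78 + 3·69 − 6·328 = -1683
  N = 6 + 4·25 − 69 + 6·(-1683) = -10061
Policy A (K + 46, X := 71):
  T = 25
  K = 69 + 46 = 115
  X = 71
  W = 78 + 3·115 − 6·71 = -3
  N = 6 + 4·25 − 115 + 6·(-3) = -27
ΔN = -27 − (-10061) = 10034; ΔW = -3 − (-1683) = 1680
Score = (-4)·10034 + 1·1680 = -38456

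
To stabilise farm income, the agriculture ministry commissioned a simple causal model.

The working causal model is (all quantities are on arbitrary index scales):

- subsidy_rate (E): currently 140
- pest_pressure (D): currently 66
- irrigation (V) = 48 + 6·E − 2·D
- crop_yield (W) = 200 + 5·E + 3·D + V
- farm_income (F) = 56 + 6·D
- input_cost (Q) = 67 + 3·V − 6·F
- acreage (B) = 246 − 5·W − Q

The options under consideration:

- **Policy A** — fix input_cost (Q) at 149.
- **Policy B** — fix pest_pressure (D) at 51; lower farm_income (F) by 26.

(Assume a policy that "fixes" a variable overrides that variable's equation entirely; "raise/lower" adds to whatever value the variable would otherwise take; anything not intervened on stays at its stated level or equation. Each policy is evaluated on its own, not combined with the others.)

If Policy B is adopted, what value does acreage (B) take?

Policy B (D := 51, F − 26):
  E = 140
  D = 51
  V = 48 + 6·140 − 2·51 = 786
  W = 200 + 5·140 + 3·51 + 786 = 1839
  F = 56 + 6·51 (−26 from intervention) = 336
  Q = 67 + 3·786 − 6·336 = 409
  B = 246 − 5·1839 − 409 = -9358

-9358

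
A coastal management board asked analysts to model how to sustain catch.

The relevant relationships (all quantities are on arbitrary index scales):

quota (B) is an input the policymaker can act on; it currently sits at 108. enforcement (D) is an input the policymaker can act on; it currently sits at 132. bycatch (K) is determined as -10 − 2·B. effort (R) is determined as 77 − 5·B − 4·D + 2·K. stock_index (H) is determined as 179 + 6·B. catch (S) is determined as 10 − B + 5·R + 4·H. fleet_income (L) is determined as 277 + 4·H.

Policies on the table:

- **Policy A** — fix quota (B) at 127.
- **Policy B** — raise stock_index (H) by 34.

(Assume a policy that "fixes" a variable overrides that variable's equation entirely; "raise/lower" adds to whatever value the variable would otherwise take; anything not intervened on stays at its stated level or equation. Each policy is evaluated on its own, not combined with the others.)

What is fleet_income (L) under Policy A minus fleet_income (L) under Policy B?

Policy A (B := 127):
  B = 127
  H = 179 + 6·127 = 941
  L = 277 + 4·941 = 4041
Policy B (H + 34):
  B = 108
  H = 179 + 6·108 (+34 from intervention) = 861
  L = 277 + 4·861 = 3721
L: 4041 − 3721 = 320

320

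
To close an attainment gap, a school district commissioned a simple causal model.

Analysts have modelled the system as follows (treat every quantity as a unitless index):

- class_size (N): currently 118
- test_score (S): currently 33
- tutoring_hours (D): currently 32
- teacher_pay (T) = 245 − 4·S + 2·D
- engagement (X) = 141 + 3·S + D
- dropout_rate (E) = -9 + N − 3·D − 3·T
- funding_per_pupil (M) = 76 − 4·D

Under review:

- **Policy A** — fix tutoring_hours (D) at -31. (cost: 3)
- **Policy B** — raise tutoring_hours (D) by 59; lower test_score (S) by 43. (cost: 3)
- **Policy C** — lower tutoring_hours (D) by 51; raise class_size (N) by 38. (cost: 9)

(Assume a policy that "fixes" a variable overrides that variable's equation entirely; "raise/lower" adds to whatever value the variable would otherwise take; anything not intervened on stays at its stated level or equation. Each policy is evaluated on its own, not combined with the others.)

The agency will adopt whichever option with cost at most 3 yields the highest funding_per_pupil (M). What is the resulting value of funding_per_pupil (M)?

Policy A (D := -31):
  D = -31
  M = 76 − 4·(-31) = 200
Policy B (D + 59, S − 43):
  D = 32 + 59 = 91
  M = 76 − 4·91 = -288
Comparing — Policy A: M=200, Policy B: M=-288. Highest is 200 (Policy A).

200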